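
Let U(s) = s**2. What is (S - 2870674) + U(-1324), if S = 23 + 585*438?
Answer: -861445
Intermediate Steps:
S = 256253 (S = 23 + 256230 = 256253)
(S - 2870674) + U(-1324) = (256253 - 2870674) + (-1324)**2 = -2614421 + 1752976 = -861445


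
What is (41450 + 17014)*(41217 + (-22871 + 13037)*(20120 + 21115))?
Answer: -23705034024672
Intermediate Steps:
(41450 + 17014)*(41217 + (-22871 + 13037)*(20120 + 21115)) = 58464*(41217 - 9834*41235) = 58464*(41217 - 405504990) = 58464*(-405463773) = -23705034024672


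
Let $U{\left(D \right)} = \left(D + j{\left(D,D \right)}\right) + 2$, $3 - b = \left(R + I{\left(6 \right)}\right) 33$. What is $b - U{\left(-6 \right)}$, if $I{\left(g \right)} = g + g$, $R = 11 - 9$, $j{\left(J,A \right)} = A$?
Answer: $-449$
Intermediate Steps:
$R = 2$
$I{\left(g \right)} = 2 g$
$b = -459$ ($b = 3 - \left(2 + 2 \cdot 6\right) 33 = 3 - \left(2 + 12\right) 33 = 3 - 14 \cdot 33 = 3 - 462 = -459$)
$U{\left(D \right)} = 2 + 2 D$ ($U{\left(D \right)} = \left(D + D\right) + 2 = 2 D + 2 = 2 + 2 D$)
$b - U{\left(-6 \right)} = -459 - \left(2 + 2 \left(-6\right)\right) = -459 - \left(2 - 12\right) = -459 - -10 = -459 + 10 = -449$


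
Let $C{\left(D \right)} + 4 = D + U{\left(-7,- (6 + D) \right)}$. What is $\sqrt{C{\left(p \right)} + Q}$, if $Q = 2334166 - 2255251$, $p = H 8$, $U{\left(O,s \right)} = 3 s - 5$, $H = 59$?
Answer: $2 \sqrt{19486} \approx 279.18$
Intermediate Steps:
$U{\left(O,s \right)} = -5 + 3 s$
$p = 472$ ($p = 59 \cdot 8 = 472$)
$C{\left(D \right)} = -27 - 2 D$ ($C{\left(D \right)} = -4 + \left(D + \left(-5 + 3 \left(- (6 + D)\right)\right)\right) = -4 + \left(D + \left(-5 + 3 \left(-6 - D\right)\right)\right) = -4 - \left(23 + 2 D\right) = -27 - 2 D$)
$Q = 78915$ ($Q = 2334166 - 2255251 = 78915$)
$\sqrt{C{\left(p \right)} + Q} = \sqrt{\left(-27 - 944\right) + 78915} = \sqrt{-971 + 78915} = \sqrt{77944} = 2 \sqrt{19486}$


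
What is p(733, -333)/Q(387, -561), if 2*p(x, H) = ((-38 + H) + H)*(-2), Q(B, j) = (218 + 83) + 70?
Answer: 704/371 ≈ 1.8976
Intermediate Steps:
Q(B, j) = 371 (Q(B, j) = 301 + 70 = 371)
p(x, H) = 38 - 2*H (p(x, H) = (((-38 + H) + H)*(-2))/2 = ((-38 + 2*H)*(-2))/2 = (76 - 4*H)/2 = 38 - 2*H)
p(733, -333)/Q(387, -561) = (38 - 2*(-333))/371 = (38 + 666)*(1/371) = 704*(1/371) = 704/371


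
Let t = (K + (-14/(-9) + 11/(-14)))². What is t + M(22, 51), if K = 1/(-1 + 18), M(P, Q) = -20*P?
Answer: -2015641535/4588164 ≈ -439.31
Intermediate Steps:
K = 1/17 ≈ 0.058824
t = 3150625/4588164 (t = (1/17 + (-14/(-9) + 11/(-14)))² = (1/17 + (-14*(-⅑) + 11*(-1/14)))² = (1/17 + (14/9 - 11/14))² = (1/17 + 97/126)² = (1775/2142)² = 3150625/4588164 ≈ 0.68669)
t + M(22, 51) = 3150625/4588164 - 20*22 = 3150625/4588164 - 440 = -2015641535/4588164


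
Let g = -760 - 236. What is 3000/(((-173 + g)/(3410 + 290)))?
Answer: -11100000/1169 ≈ -9495.3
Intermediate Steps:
g = -996
3000/(((-173 + g)/(3410 + 290))) = 3000/(((-173 - 996)/(3410 + 290))) = 3000/((-1169/3700)) = 3000/((-1169*1/3700)) = 3000/(-1169/3700) = 3000*(-3700/1169) = -11100000/1169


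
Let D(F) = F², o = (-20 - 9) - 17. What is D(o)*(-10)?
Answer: -21160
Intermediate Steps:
o = -46 (o = -29 - 17 = -46)
D(o)*(-10) = (-46)²*(-10) = 2116*(-10) = -21160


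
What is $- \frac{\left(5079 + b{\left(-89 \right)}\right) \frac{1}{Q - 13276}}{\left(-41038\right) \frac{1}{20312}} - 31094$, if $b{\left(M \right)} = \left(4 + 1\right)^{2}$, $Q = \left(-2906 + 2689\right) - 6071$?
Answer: $- \frac{3120557950382}{100358429} \approx -31094.0$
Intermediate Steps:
$Q = -6288$ ($Q = -217 - 6071 = -6288$)
$b{\left(M \right)} = 25$ ($b{\left(M \right)} = 5^{2} = 25$)
$- \frac{\left(5079 + b{\left(-89 \right)}\right) \frac{1}{Q - 13276}}{\left(-41038\right) \frac{1}{20312}} - 31094 = - \frac{\left(5079 + 25\right) \frac{1}{-6288 - 13276}}{\left(-41038\right) \frac{1}{20312}} - 31094 = - \frac{5104 \frac{1}{-19564}}{\left(-41038\right) \frac{1}{20312}} - 31094 = - \frac{5104 \left(- \frac{1}{19564}\right)}{- \frac{20519}{10156}} - 31094 = - \frac{\left(-1276\right) \left(-10156\right)}{4891 \cdot 20519} - 31094 = \left(-1\right) \frac{12959056}{100358429} - 31094 = - \frac{12959056}{100358429} - 31094 = - \frac{3120557950382}{100358429}$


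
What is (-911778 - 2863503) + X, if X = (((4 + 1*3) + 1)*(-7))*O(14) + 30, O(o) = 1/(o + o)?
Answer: -3775253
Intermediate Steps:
O(o) = 1/(2*o)
X = 28 (X = (((4 + 1*3) + 1)*(-7))*((½)/14) + 30 = (((4 + 3) + 1)*(-7))*((½)*(1/14)) + 30 = ((7 + 1)*(-7))*(1/28) + 30 = (8*(-7))*(1/28) + 30 = -56*1/28 + 30 = -2 + 30 = 28)
(-911778 - 2863503) + X = (-911778 - 2863503) + 28 = -3775281 + 28 = -3775253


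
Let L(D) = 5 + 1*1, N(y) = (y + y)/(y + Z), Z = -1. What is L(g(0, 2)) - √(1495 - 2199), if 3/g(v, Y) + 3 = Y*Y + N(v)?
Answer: 6 - 8*I*√11 ≈ 6.0 - 26.533*I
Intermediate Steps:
N(y) = 2*y/(-1 + y) (N(y) = (y + y)/(y - 1) = (2*y)/(-1 + y) = 2*y/(-1 + y))
g(v, Y) = 3/(-3 + Y² + 2*v/(-1 + v)) (g(v, Y) = 3/(-3 + (Y*Y + 2*v/(-1 + v))) = 3/(-3 + (Y² + 2*v/(-1 + v))) = 3/(-3 + Y² + 2*v/(-1 + v)))
L(D) = 6 (L(D) = 5 + 1 = 6)
L(g(0, 2)) - √(1495 - 2199) = 6 - √(1495 - 2199) = 6 - √(-704) = 6 - 8*I*√11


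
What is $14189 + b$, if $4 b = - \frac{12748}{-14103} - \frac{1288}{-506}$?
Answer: $\frac{2201315915}{155133} \approx 14190.0$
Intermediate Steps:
$b = \frac{133778}{155133}$ ($b = \frac{- \frac{12748}{-14103} - \frac{1288}{-506}}{4} = \frac{\left(-12748\right) \left(- \frac{1}{14103}\right) - - \frac{28}{11}}{4} = \frac{\frac{12748}{14103} + \frac{28}{11}}{4} = \frac{1}{4} \cdot \frac{535112}{155133} = \frac{133778}{155133} \approx 0.86234$)
$14189 + b = 14189 + \frac{133778}{155133} = \frac{2201315915}{155133}$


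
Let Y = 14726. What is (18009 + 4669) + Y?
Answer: 37404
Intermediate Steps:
(18009 + 4669) + Y = (18009 + 4669) + 14726 = 22678 + 14726 = 37404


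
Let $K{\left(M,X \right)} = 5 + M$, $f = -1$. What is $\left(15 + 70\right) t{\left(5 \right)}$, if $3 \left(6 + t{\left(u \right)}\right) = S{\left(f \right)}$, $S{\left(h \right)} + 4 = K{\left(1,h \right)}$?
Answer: $- \frac{1360}{3} \approx -453.33$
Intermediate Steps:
$S{\left(h \right)} = 2$ ($S{\left(h \right)} = -4 + \left(5 + 1\right) = -4 + 6 = 2$)
$t{\left(u \right)} = - \frac{16}{3}$ ($t{\left(u \right)} = -6 + \frac{1}{3} \cdot 2 = -6 + \frac{2}{3} = - \frac{16}{3}$)
$\left(15 + 70\right) t{\left(5 \right)} = \left(15 + 70\right) \left(- \frac{16}{3}\right) = 85 \left(- \frac{16}{3}\right) = - \frac{1360}{3}$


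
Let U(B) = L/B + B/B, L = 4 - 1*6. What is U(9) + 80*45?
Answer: 32407/9 ≈ 3600.8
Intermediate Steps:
L = -2 (L = 4 - 6 = -2)
U(B) = 1 - 2/B (U(B) = -2/B + B/B = -2/B + 1 = 1 - 2/B)
U(9) + 80*45 = (-2 + 9)/9 + 80*45 = (1/9)*7 + 3600 = 7/9 + 3600 = 32407/9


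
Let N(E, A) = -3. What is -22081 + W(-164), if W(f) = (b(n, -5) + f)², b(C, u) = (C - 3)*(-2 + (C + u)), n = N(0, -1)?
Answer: -11265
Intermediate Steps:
n = -3
b(C, u) = (-3 + C)*(-2 + C + u)
W(f) = (60 + f)² (W(f) = ((6 + (-3)² - 5*(-3) - 3*(-5) - 3*(-5)) + f)² = ((6 + 9 + 15 + 15 + 15) + f)² = (60 + f)²)
-22081 + W(-164) = -22081 + (60 - 164)² = -22081 + (-104)² = -22081 + 10816 = -11265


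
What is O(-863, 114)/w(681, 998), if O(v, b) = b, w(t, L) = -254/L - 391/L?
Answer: -37924/215 ≈ -176.39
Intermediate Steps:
w(t, L) = -645/L
O(-863, 114)/w(681, 998) = 114/((-645/998)) = 114/((-645*1/998)) = 114/(-645/998) = 114*(-998/645) = -37924/215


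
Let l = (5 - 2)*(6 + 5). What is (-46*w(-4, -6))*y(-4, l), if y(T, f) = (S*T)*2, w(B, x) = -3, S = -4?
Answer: 4416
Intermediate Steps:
l = 33 (l = 3*11 = 33)
y(T, f) = -8*T (y(T, f) = -4*T*2 = -8*T)
(-46*w(-4, -6))*y(-4, l) = (-46*(-3))*(-8*(-4)) = 138*32 = 4416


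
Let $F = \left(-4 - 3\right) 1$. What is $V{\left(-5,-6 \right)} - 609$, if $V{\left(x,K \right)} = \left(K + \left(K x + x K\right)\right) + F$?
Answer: $-562$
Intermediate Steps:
$F = -7$ ($F = \left(-7\right) 1 = -7$)
$V{\left(x,K \right)} = -7 + K + 2 K x$ ($V{\left(x,K \right)} = \left(K + \left(K x + x K\right)\right) - 7 = \left(K + \left(K x + K x\right)\right) - 7 = \left(K + 2 K x\right) - 7 = -7 + K + 2 K x$)
$V{\left(-5,-6 \right)} - 609 = \left(-7 - 6 + 2 \left(-6\right) \left(-5\right)\right) - 609 = \left(-7 - 6 + 60\right) - 609 = 47 - 609 = -562$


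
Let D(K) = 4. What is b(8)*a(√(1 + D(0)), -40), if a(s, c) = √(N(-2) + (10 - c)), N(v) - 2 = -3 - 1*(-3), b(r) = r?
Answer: 16*√13 ≈ 57.689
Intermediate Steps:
N(v) = 2 (N(v) = 2 + (-3 - 1*(-3)) = 2 + (-3 + 3) = 2 + 0 = 2)
a(s, c) = √(12 - c) (a(s, c) = √(2 + (10 - c)) = √(12 - c))
b(8)*a(√(1 + D(0)), -40) = 8*√(12 - 1*(-40)) = 8*√(12 + 40) = 8*√52 = 8*(2*√13) = 16*√13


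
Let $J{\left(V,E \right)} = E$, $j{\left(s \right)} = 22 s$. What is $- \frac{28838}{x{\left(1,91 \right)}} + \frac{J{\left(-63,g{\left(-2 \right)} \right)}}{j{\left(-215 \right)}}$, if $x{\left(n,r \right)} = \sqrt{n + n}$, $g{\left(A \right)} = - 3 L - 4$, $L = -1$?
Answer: $\frac{1}{4730} - 14419 \sqrt{2} \approx -20392.0$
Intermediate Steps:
$g{\left(A \right)} = -1$ ($g{\left(A \right)} = \left(-3\right) \left(-1\right) - 4 = 3 - 4 = -1$)
$x{\left(n,r \right)} = \sqrt{2} \sqrt{n}$ ($x{\left(n,r \right)} = \sqrt{2 n} = \sqrt{2} \sqrt{n}$)
$- \frac{28838}{x{\left(1,91 \right)}} + \frac{J{\left(-63,g{\left(-2 \right)} \right)}}{j{\left(-215 \right)}} = - \frac{28838}{\sqrt{2} \sqrt{1}} - \frac{1}{22 \left(-215\right)} = - \frac{28838}{\sqrt{2} \cdot 1} - \frac{1}{-4730} = - \frac{28838}{\sqrt{2}} - - \frac{1}{4730} = - 28838 \frac{\sqrt{2}}{2} + \frac{1}{4730} = - 14419 \sqrt{2} + \frac{1}{4730} = \frac{1}{4730} - 14419 \sqrt{2}$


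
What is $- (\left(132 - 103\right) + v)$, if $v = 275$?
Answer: $-304$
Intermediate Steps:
$- (\left(132 - 103\right) + v) = - (\left(132 - 103\right) + 275) = - (29 + 275) = \left(-1\right) 304 = -304$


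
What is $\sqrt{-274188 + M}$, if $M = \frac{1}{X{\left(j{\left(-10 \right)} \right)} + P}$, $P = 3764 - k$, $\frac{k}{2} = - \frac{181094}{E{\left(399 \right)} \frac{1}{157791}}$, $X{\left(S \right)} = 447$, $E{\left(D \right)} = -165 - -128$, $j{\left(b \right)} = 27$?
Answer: $\frac{5 i \sqrt{35821076932795868100567037}}{57149850901} \approx 523.63 i$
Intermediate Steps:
$E{\left(D \right)} = -37$ ($E{\left(D \right)} = -165 + 128 = -37$)
$k = \frac{57150006708}{37}$ ($k = 2 \left(- \frac{181094}{\left(-37\right) \frac{1}{157791}}\right) = 2 \left(- \frac{181094}{- \frac{37}{157791}}\right) = 2 \left(\left(-181094\right) \left(- \frac{157791}{37}\right)\right) = 2 \cdot \frac{28575003354}{37} = \frac{57150006708}{37} \approx 1.5446 \cdot 10^{9}$)
$P = - \frac{57149867440}{37}$ ($P = 3764 - \frac{57150006708}{37} = - \frac{57149867440}{37} \approx -1.5446 \cdot 10^{9}$)
$M = - \frac{37}{57149850901}$ ($M = \frac{1}{447 - \frac{57149867440}{37}} = \frac{1}{- \frac{57149850901}{37}} = - \frac{37}{57149850901} \approx -6.4742 \cdot 10^{-10}$)
$\sqrt{-274188 + M} = \sqrt{-274188 - \frac{37}{57149850901}} = \sqrt{- \frac{15669803318843425}{57149850901}} = \frac{5 i \sqrt{35821076932795868100567037}}{57149850901}$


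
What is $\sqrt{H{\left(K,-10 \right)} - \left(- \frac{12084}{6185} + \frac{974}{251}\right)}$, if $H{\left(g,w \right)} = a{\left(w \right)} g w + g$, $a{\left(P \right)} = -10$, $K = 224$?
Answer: $\frac{\sqrt{54520427909143290}}{1552435} \approx 150.41$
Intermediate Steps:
$H{\left(g,w \right)} = g - 10 g w$ ($H{\left(g,w \right)} = - 10 g w + g = g - 10 g w$)
$\sqrt{H{\left(K,-10 \right)} - \left(- \frac{12084}{6185} + \frac{974}{251}\right)} = \sqrt{224 \left(1 - -100\right) - \left(- \frac{12084}{6185} + \frac{974}{251}\right)} = \sqrt{224 \left(1 + 100\right) - \frac{2991106}{1552435}} = \sqrt{224 \cdot 101 + \left(\frac{12084}{6185} - \frac{974}{251}\right)} = \sqrt{22624 - \frac{2991106}{1552435}} = \sqrt{\frac{35119298334}{1552435}} = \frac{\sqrt{54520427909143290}}{1552435}$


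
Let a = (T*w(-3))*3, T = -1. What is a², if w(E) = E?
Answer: 81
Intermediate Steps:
a = 9 (a = -1*(-3)*3 = 3*3 = 9)
a² = 9² = 81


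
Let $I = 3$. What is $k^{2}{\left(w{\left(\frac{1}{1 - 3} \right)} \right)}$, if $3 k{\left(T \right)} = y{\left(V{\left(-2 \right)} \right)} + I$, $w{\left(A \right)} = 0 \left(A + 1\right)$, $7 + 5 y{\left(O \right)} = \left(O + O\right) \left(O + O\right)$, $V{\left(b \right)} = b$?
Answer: $\frac{64}{25} \approx 2.56$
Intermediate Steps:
$y{\left(O \right)} = - \frac{7}{5} + \frac{4 O^{2}}{5}$ ($y{\left(O \right)} = - \frac{7}{5} + \frac{\left(O + O\right) \left(O + O\right)}{5} = - \frac{7}{5} + \frac{2 O 2 O}{5} = - \frac{7}{5} + \frac{4 O^{2}}{5}$)
$w{\left(A \right)} = 0$ ($w{\left(A \right)} = 0 \left(1 + A\right) = 0$)
$k{\left(T \right)} = \frac{8}{5}$ ($k{\left(T \right)} = \frac{\left(- \frac{7}{5} + \frac{4 \left(-2\right)^{2}}{5}\right) + 3}{3} = \frac{\left(- \frac{7}{5} + \frac{4}{5} \cdot 4\right) + 3}{3} = \frac{\left(- \frac{7}{5} + \frac{16}{5}\right) + 3}{3} = \frac{\frac{9}{5} + 3}{3} = \frac{1}{3} \cdot \frac{24}{5} = \frac{8}{5}$)
$k^{2}{\left(w{\left(\frac{1}{1 - 3} \right)} \right)} = \left(\frac{8}{5}\right)^{2} = \frac{64}{25}$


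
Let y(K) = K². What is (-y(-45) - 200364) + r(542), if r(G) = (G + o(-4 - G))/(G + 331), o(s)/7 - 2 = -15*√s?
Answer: -176685041/873 - 35*I*√546/291 ≈ -2.0239e+5 - 2.8104*I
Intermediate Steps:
o(s) = 14 - 105*√s (o(s) = 14 + 7*(-15*√s) = 14 - 105*√s)
r(G) = (14 + G - 105*√(-4 - G))/(331 + G) (r(G) = (G + (14 - 105*√(-4 - G)))/(G + 331) = (14 + G - 105*√(-4 - G))/(331 + G))
(-y(-45) - 200364) + r(542) = (-1*(-45)² - 200364) + (14 + 542 - 105*√(-4 - 1*542))/(331 + 542) = (-1*2025 - 200364) + (14 + 542 - 105*√(-4 - 542))/873 = (-2025 - 200364) + (14 + 542 - 105*I*√546)/873 = -202389 + (14 + 542 - 105*I*√546)/873 = -202389 + (556 - 105*I*√546)/873 = -202389 + (556/873 - 35*I*√546/291) = -176685041/873 - 35*I*√546/291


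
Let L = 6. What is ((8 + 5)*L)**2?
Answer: 6084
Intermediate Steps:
((8 + 5)*L)**2 = ((8 + 5)*6)**2 = (13*6)**2 = 78**2 = 6084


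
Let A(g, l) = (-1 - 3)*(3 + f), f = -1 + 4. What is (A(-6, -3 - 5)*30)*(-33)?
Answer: 23760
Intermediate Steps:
f = 3
A(g, l) = -24 (A(g, l) = (-1 - 3)*(3 + 3) = -4*6 = -24)
(A(-6, -3 - 5)*30)*(-33) = -24*30*(-33) = -720*(-33) = 23760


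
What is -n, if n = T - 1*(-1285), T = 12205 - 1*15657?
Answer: 2167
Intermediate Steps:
T = -3452 (T = 12205 - 15657 = -3452)
n = -2167 (n = -3452 - 1*(-1285) = -3452 + 1285 = -2167)
-n = -1*(-2167) = 2167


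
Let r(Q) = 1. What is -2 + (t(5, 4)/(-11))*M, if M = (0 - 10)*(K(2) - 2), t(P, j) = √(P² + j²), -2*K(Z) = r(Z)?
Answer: -2 - 25*√41/11 ≈ -16.553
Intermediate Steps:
K(Z) = -½ (K(Z) = -½*1 = -½)
M = 25 (M = (0 - 10)*(-½ - 2) = -10*(-5/2) = 25)
-2 + (t(5, 4)/(-11))*M = -2 + (√(5² + 4²)/(-11))*25 = -2 + (√(25 + 16)*(-1/11))*25 = -2 + (√41*(-1/11))*25 = -2 - √41/11*25 = -2 - 25*√41/11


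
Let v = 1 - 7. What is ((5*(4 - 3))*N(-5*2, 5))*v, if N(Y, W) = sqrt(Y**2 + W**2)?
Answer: -150*sqrt(5) ≈ -335.41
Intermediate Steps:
v = -6
N(Y, W) = sqrt(W**2 + Y**2)
((5*(4 - 3))*N(-5*2, 5))*v = ((5*(4 - 3))*sqrt(5**2 + (-5*2)**2))*(-6) = ((5*1)*sqrt(25 + (-10)**2))*(-6) = (5*sqrt(25 + 100))*(-6) = (5*sqrt(125))*(-6) = (5*(5*sqrt(5)))*(-6) = (25*sqrt(5))*(-6) = -150*sqrt(5)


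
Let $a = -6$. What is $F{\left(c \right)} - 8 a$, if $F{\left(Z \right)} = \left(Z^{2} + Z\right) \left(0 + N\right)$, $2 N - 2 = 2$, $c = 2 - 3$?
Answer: $48$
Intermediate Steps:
$c = -1$
$N = 2$ ($N = 1 + \frac{1}{2} \cdot 2 = 1 + 1 = 2$)
$F{\left(Z \right)} = 2 Z + 2 Z^{2}$ ($F{\left(Z \right)} = \left(Z^{2} + Z\right) \left(0 + 2\right) = \left(Z + Z^{2}\right) 2 = 2 Z + 2 Z^{2}$)
$F{\left(c \right)} - 8 a = 2 \left(-1\right) \left(1 - 1\right) - -48 = 2 \left(-1\right) 0 + 48 = 0 + 48 = 48$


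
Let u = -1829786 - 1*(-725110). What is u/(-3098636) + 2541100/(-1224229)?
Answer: -1630391886199/948360012911 ≈ -1.7192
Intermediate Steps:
u = -1104676 (u = -1829786 + 725110 = -1104676)
u/(-3098636) + 2541100/(-1224229) = -1104676/(-3098636) + 2541100/(-1224229) = -1104676*(-1/3098636) + 2541100*(-1/1224229) = 276169/774659 - 2541100/1224229 = -1630391886199/948360012911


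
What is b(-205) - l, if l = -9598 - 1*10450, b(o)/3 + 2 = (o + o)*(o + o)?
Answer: 524342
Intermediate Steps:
b(o) = -6 + 12*o² (b(o) = -6 + 3*((o + o)*(o + o)) = -6 + 3*((2*o)*(2*o)) = -6 + 3*(4*o²) = -6 + 12*o²)
l = -20048 (l = -9598 - 10450 = -20048)
b(-205) - l = (-6 + 12*(-205)²) - 1*(-20048) = (-6 + 12*42025) + 20048 = (-6 + 504300) + 20048 = 504294 + 20048 = 524342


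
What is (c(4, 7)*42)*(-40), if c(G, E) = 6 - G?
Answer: -3360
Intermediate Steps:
(c(4, 7)*42)*(-40) = ((6 - 1*4)*42)*(-40) = ((6 - 4)*42)*(-40) = (2*42)*(-40) = 84*(-40) = -3360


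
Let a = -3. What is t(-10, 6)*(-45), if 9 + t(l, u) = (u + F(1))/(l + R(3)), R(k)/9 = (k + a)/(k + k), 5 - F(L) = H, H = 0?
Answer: 909/2 ≈ 454.50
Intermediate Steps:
F(L) = 5 (F(L) = 5 - 1*0 = 5 + 0 = 5)
R(k) = 9*(-3 + k)/(2*k) (R(k) = 9*((k - 3)/(k + k)) = 9*((-3 + k)/((2*k))) = 9*((-3 + k)*(1/(2*k))) = 9*((-3 + k)/(2*k)) = 9*(-3 + k)/(2*k))
t(l, u) = -9 + (5 + u)/l (t(l, u) = -9 + (u + 5)/(l + (9/2)*(-3 + 3)/3) = -9 + (5 + u)/(l + (9/2)*(1/3)*0) = -9 + (5 + u)/(l + 0) = -9 + (5 + u)/l)
t(-10, 6)*(-45) = ((5 + 6 - 9*(-10))/(-10))*(-45) = -(5 + 6 + 90)/10*(-45) = -1/10*101*(-45) = -101/10*(-45) = 909/2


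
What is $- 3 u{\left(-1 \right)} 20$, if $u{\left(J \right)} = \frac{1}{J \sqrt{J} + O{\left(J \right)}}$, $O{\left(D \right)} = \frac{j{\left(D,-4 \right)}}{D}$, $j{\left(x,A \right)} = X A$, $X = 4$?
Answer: $- \frac{960}{257} - \frac{60 i}{257} \approx -3.7354 - 0.23346 i$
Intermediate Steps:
$j{\left(x,A \right)} = 4 A$
$O{\left(D \right)} = - \frac{16}{D}$ ($O{\left(D \right)} = \frac{4 \left(-4\right)}{D} = - \frac{16}{D}$)
$u{\left(J \right)} = \frac{1}{J^{\frac{3}{2}} - \frac{16}{J}}$ ($u{\left(J \right)} = \frac{1}{J \sqrt{J} - \frac{16}{J}} = \frac{1}{J^{\frac{3}{2}} - \frac{16}{J}}$)
$- 3 u{\left(-1 \right)} 20 = - 3 \left(- \frac{1}{-16 + \left(-1\right)^{\frac{5}{2}}}\right) 20 = - 3 \left(- \frac{1}{-16 + i}\right) 20 = - 3 \left(- \frac{-16 - i}{257}\right) 20 = \frac{3 \left(-16 - i\right)}{257} \cdot 20 = \frac{60 \left(-16 - i\right)}{257}$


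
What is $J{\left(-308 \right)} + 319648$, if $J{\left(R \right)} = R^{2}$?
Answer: $414512$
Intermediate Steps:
$J{\left(-308 \right)} + 319648 = \left(-308\right)^{2} + 319648 = 94864 + 319648 = 414512$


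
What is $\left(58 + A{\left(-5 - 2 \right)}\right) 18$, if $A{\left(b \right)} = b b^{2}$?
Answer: $-5130$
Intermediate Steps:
$A{\left(b \right)} = b^{3}$
$\left(58 + A{\left(-5 - 2 \right)}\right) 18 = \left(58 + \left(-5 - 2\right)^{3}\right) 18 = \left(58 + \left(-7\right)^{3}\right) 18 = \left(58 - 343\right) 18 = \left(-285\right) 18 = -5130$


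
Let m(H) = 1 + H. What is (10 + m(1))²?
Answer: 144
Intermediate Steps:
(10 + m(1))² = (10 + (1 + 1))² = (10 + 2)² = 12² = 144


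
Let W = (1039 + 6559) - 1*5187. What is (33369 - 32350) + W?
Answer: 3430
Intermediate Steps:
W = 2411 (W = 7598 - 5187 = 2411)
(33369 - 32350) + W = (33369 - 32350) + 2411 = 1019 + 2411 = 3430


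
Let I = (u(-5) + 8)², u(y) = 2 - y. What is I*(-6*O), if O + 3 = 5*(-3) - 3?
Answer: 28350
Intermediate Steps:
O = -21 (O = -3 + (5*(-3) - 3) = -3 + (-15 - 3) = -3 - 18 = -21)
I = 225 (I = ((2 - 1*(-5)) + 8)² = ((2 + 5) + 8)² = (7 + 8)² = 15² = 225)
I*(-6*O) = 225*(-6*(-21)) = 225*126 = 28350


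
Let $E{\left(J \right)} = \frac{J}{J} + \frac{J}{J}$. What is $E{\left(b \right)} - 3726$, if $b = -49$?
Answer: $-3724$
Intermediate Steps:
$E{\left(J \right)} = 2$ ($E{\left(J \right)} = 1 + 1 = 2$)
$E{\left(b \right)} - 3726 = 2 - 3726 = -3724$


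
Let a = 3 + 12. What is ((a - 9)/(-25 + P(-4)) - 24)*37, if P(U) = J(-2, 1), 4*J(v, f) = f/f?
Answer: -29600/33 ≈ -896.97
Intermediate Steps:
J(v, f) = ¼ (J(v, f) = (f/f)/4 = (¼)*1 = ¼)
a = 15
P(U) = ¼
((a - 9)/(-25 + P(-4)) - 24)*37 = ((15 - 9)/(-25 + ¼) - 24)*37 = (6/(-99/4) - 24)*37 = (6*(-4/99) - 24)*37 = (-8/33 - 24)*37 = -800/33*37 = -29600/33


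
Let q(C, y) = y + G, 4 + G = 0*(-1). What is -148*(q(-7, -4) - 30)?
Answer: 5624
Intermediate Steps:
G = -4 (G = -4 + 0*(-1) = -4 + 0 = -4)
q(C, y) = -4 + y (q(C, y) = y - 4 = -4 + y)
-148*(q(-7, -4) - 30) = -148*((-4 - 4) - 30) = -148*(-8 - 30) = -148*(-38) = 5624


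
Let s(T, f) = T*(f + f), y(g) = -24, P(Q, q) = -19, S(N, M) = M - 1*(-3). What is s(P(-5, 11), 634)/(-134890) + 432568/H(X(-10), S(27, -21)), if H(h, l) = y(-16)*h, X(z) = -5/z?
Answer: -7293601052/202335 ≈ -36047.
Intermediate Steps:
S(N, M) = 3 + M (S(N, M) = M + 3 = 3 + M)
s(T, f) = 2*T*f (s(T, f) = T*(2*f) = 2*T*f)
H(h, l) = -24*h
s(P(-5, 11), 634)/(-134890) + 432568/H(X(-10), S(27, -21)) = (2*(-19)*634)/(-134890) + 432568/((-(-120)/(-10))) = -24092*(-1/134890) + 432568/((-(-120)*(-1)/10)) = 12046/67445 + 432568/((-24*1/2)) = 12046/67445 + 432568/(-12) = 12046/67445 + 432568*(-1/12) = 12046/67445 - 108142/3 = -7293601052/202335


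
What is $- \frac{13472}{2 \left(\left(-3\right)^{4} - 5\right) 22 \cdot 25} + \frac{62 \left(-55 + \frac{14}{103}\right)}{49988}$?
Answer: $- \frac{3082950369}{13451145950} \approx -0.2292$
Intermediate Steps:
$- \frac{13472}{2 \left(\left(-3\right)^{4} - 5\right) 22 \cdot 25} + \frac{62 \left(-55 + \frac{14}{103}\right)}{49988} = - \frac{13472}{2 \left(81 - 5\right) 22 \cdot 25} + 62 \left(-55 + 14 \cdot \frac{1}{103}\right) \frac{1}{49988} = - \frac{13472}{2 \cdot 76 \cdot 22 \cdot 25} + 62 \left(-55 + \frac{14}{103}\right) \frac{1}{49988} = - \frac{13472}{152 \cdot 22 \cdot 25} + 62 \left(- \frac{5651}{103}\right) \frac{1}{49988} = - \frac{13472}{3344 \cdot 25} - \frac{175181}{2574382} = - \frac{13472}{83600} - \frac{175181}{2574382} = \left(-13472\right) \frac{1}{83600} - \frac{175181}{2574382} = - \frac{842}{5225} - \frac{175181}{2574382} = - \frac{3082950369}{13451145950}$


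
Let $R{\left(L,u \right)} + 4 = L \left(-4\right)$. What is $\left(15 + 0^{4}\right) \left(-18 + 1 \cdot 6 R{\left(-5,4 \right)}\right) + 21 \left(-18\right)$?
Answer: $792$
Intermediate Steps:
$R{\left(L,u \right)} = -4 - 4 L$ ($R{\left(L,u \right)} = -4 + L \left(-4\right) = -4 - 4 L$)
$\left(15 + 0^{4}\right) \left(-18 + 1 \cdot 6 R{\left(-5,4 \right)}\right) + 21 \left(-18\right) = \left(15 + 0^{4}\right) \left(-18 + 1 \cdot 6 \left(-4 - -20\right)\right) + 21 \left(-18\right) = \left(15 + 0\right) \left(-18 + 6 \left(-4 + 20\right)\right) - 378 = 15 \left(-18 + 6 \cdot 16\right) - 378 = 15 \left(-18 + 96\right) - 378 = 15 \cdot 78 - 378 = 1170 - 378 = 792$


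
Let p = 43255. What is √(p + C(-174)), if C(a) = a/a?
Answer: 2*√10814 ≈ 207.98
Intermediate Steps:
C(a) = 1
√(p + C(-174)) = √(43255 + 1) = √43256 = 2*√10814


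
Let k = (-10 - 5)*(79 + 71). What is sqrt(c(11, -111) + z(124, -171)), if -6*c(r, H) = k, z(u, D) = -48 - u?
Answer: sqrt(203) ≈ 14.248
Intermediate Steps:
k = -2250 (k = -15*150 = -2250)
c(r, H) = 375 (c(r, H) = -1/6*(-2250) = 375)
sqrt(c(11, -111) + z(124, -171)) = sqrt(375 + (-48 - 1*124)) = sqrt(375 + (-48 - 124)) = sqrt(375 - 172) = sqrt(203)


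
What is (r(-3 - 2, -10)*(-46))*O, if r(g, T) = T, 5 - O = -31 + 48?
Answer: -5520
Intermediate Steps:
O = -12 (O = 5 - (-31 + 48) = 5 - 1*17 = 5 - 17 = -12)
(r(-3 - 2, -10)*(-46))*O = -10*(-46)*(-12) = 460*(-12) = -5520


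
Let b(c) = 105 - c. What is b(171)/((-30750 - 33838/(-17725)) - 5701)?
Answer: 389950/215353379 ≈ 0.0018107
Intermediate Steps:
b(171)/((-30750 - 33838/(-17725)) - 5701) = (105 - 1*171)/((-30750 - 33838/(-17725)) - 5701) = (105 - 171)/((-30750 - 33838*(-1/17725)) - 5701) = -66/((-30750 + 33838/17725) - 5701) = -66/(-545009912/17725 - 5701) = -66/(-646060137/17725) = -66*(-17725/646060137) = 389950/215353379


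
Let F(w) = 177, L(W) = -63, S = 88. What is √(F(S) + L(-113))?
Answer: √114 ≈ 10.677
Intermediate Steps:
√(F(S) + L(-113)) = √(177 - 63) = √114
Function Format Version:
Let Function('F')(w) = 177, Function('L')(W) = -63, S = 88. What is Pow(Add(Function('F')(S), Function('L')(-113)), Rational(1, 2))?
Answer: Pow(114, Rational(1, 2)) ≈ 10.677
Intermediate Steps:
Pow(Add(Function('F')(S), Function('L')(-113)), Rational(1, 2)) = Pow(Add(177, -63), Rational(1, 2)) = Pow(114, Rational(1, 2))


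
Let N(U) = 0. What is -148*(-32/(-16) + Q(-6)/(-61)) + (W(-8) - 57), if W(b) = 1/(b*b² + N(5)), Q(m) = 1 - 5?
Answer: -11328061/31232 ≈ -362.71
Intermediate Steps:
Q(m) = -4
W(b) = b⁻³ (W(b) = 1/(b*b² + 0) = 1/(b³ + 0) = 1/(b³) = b⁻³)
-148*(-32/(-16) + Q(-6)/(-61)) + (W(-8) - 57) = -148*(-32/(-16) - 4/(-61)) + ((-8)⁻³ - 57) = -148*(-32*(-1/16) - 4*(-1/61)) + (-1/512 - 57) = -148*(2 + 4/61) - 29185/512 = -148*126/61 - 29185/512 = -18648/61 - 29185/512 = -11328061/31232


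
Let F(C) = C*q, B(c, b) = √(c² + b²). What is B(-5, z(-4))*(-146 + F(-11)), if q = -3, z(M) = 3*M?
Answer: -1469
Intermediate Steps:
B(c, b) = √(b² + c²)
F(C) = -3*C (F(C) = C*(-3) = -3*C)
B(-5, z(-4))*(-146 + F(-11)) = √((3*(-4))² + (-5)²)*(-146 - 3*(-11)) = √((-12)² + 25)*(-146 + 33) = √(144 + 25)*(-113) = √169*(-113) = 13*(-113) = -1469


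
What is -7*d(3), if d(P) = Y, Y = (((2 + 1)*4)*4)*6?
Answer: -2016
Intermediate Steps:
Y = 288 (Y = ((3*4)*4)*6 = (12*4)*6 = 48*6 = 288)
d(P) = 288
-7*d(3) = -7*288 = -2016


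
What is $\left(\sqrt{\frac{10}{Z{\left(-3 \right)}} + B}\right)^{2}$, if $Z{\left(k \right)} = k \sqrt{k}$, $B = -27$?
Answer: $-27 + \frac{10 i \sqrt{3}}{9} \approx -27.0 + 1.9245 i$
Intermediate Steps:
$Z{\left(k \right)} = k^{\frac{3}{2}}$
$\left(\sqrt{\frac{10}{Z{\left(-3 \right)}} + B}\right)^{2} = \left(\sqrt{\frac{10}{\left(-3\right)^{\frac{3}{2}}} - 27}\right)^{2} = \left(\sqrt{\frac{10}{\left(-3\right) i \sqrt{3}} - 27}\right)^{2} = \left(\sqrt{10 \frac{i \sqrt{3}}{9} - 27}\right)^{2} = \left(\sqrt{\frac{10 i \sqrt{3}}{9} - 27}\right)^{2} = \left(\sqrt{-27 + \frac{10 i \sqrt{3}}{9}}\right)^{2} = -27 + \frac{10 i \sqrt{3}}{9}$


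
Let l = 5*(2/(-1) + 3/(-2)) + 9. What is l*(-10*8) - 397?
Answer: 283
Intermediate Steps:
l = -17/2 (l = 5*(2*(-1) + 3*(-½)) + 9 = 5*(-2 - 3/2) + 9 = 5*(-7/2) + 9 = -35/2 + 9 = -17/2 ≈ -8.5000)
l*(-10*8) - 397 = -(-85)*8 - 397 = -17/2*(-80) - 397 = 680 - 397 = 283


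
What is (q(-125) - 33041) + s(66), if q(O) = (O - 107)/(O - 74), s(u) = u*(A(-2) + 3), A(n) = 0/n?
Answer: -6535525/199 ≈ -32842.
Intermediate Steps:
A(n) = 0
s(u) = 3*u (s(u) = u*(0 + 3) = u*3 = 3*u)
q(O) = (-107 + O)/(-74 + O)
(q(-125) - 33041) + s(66) = ((-107 - 125)/(-74 - 125) - 33041) + 3*66 = (-232/(-199) - 33041) + 198 = (-1/199*(-232) - 33041) + 198 = (232/199 - 33041) + 198 = -6574927/199 + 198 = -6535525/199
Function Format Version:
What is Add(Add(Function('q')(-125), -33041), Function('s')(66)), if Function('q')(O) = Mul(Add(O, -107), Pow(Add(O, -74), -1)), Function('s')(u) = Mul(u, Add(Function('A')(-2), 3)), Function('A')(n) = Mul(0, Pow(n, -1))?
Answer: Rational(-6535525, 199) ≈ -32842.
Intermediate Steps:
Function('A')(n) = 0
Function('s')(u) = Mul(3, u) (Function('s')(u) = Mul(u, Add(0, 3)) = Mul(u, 3) = Mul(3, u))
Function('q')(O) = Mul(Pow(Add(-74, O), -1), Add(-107, O)) (Function('q')(O) = Mul(Add(-107, O), Pow(Add(-74, O), -1)) = Mul(Pow(Add(-74, O), -1), Add(-107, O)))
Add(Add(Function('q')(-125), -33041), Function('s')(66)) = Add(Add(Mul(Pow(Add(-74, -125), -1), Add(-107, -125)), -33041), Mul(3, 66)) = Add(Add(Mul(Pow(-199, -1), -232), -33041), 198) = Add(Add(Mul(Rational(-1, 199), -232), -33041), 198) = Add(Add(Rational(232, 199), -33041), 198) = Add(Rational(-6574927, 199), 198) = Rational(-6535525, 199)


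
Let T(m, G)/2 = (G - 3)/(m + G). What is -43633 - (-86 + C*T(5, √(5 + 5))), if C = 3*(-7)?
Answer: -43617 + 112*√10/5 ≈ -43546.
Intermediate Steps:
C = -21
T(m, G) = 2*(-3 + G)/(G + m) (T(m, G) = 2*((G - 3)/(m + G)) = 2*((-3 + G)/(G + m)) = 2*(-3 + G)/(G + m))
-43633 - (-86 + C*T(5, √(5 + 5))) = -43633 - (-86 - 42*(-3 + √(5 + 5))/(√(5 + 5) + 5)) = -43633 - (-86 - 42*(-3 + √10)/(√10 + 5)) = -43633 - (-86 - 42*(-3 + √10)/(5 + √10)) = -43633 + (86 + 42*(-3 + √10)/(5 + √10)) = -43547 + 42*(-3 + √10)/(5 + √10)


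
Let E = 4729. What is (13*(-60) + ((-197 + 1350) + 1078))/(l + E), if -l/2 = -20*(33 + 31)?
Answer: 1451/7289 ≈ 0.19907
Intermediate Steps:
l = 2560 (l = -(-40)*(33 + 31) = -(-40)*64 = -2*(-1280) = 2560)
(13*(-60) + ((-197 + 1350) + 1078))/(l + E) = (13*(-60) + ((-197 + 1350) + 1078))/(2560 + 4729) = (-780 + (1153 + 1078))/7289 = (-780 + 2231)*(1/7289) = 1451*(1/7289) = 1451/7289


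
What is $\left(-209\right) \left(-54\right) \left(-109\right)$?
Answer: $-1230174$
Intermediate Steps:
$\left(-209\right) \left(-54\right) \left(-109\right) = 11286 \left(-109\right) = -1230174$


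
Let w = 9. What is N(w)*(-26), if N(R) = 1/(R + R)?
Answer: -13/9 ≈ -1.4444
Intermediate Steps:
N(R) = 1/(2*R)
N(w)*(-26) = ((½)/9)*(-26) = ((½)*(⅑))*(-26) = (1/18)*(-26) = -13/9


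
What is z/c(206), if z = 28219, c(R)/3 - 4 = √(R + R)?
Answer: -28219/297 + 28219*√103/594 ≈ 387.13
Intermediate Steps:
c(R) = 12 + 3*√2*√R (c(R) = 12 + 3*√(R + R) = 12 + 3*√(2*R) = 12 + 3*(√2*√R) = 12 + 3*√2*√R)
z/c(206) = 28219/(12 + 3*√2*√206) = 28219/(12 + 6*√103)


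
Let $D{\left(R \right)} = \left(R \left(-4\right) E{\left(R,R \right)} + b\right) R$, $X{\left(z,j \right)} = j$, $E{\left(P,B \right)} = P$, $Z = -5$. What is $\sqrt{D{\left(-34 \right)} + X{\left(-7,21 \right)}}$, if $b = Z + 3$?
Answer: $\sqrt{157305} \approx 396.62$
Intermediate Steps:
$b = -2$ ($b = -5 + 3 = -2$)
$D{\left(R \right)} = R \left(-2 - 4 R^{2}\right)$ ($D{\left(R \right)} = \left(R \left(-4\right) R - 2\right) R = \left(- 4 R R - 2\right) R = \left(- 4 R^{2} - 2\right) R = \left(-2 - 4 R^{2}\right) R = R \left(-2 - 4 R^{2}\right)$)
$\sqrt{D{\left(-34 \right)} + X{\left(-7,21 \right)}} = \sqrt{\left(- 4 \left(-34\right)^{3} - -68\right) + 21} = \sqrt{\left(\left(-4\right) \left(-39304\right) + 68\right) + 21} = \sqrt{\left(157216 + 68\right) + 21} = \sqrt{157284 + 21} = \sqrt{157305}$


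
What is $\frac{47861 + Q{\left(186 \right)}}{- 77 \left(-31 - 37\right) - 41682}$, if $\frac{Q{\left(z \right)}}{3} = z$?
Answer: $- \frac{48419}{36446} \approx -1.3285$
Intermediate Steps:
$Q{\left(z \right)} = 3 z$
$\frac{47861 + Q{\left(186 \right)}}{- 77 \left(-31 - 37\right) - 41682} = \frac{47861 + 3 \cdot 186}{- 77 \left(-31 - 37\right) - 41682} = \frac{47861 + 558}{\left(-77\right) \left(-68\right) - 41682} = \frac{48419}{5236 - 41682} = \frac{48419}{-36446} = 48419 \left(- \frac{1}{36446}\right) = - \frac{48419}{36446}$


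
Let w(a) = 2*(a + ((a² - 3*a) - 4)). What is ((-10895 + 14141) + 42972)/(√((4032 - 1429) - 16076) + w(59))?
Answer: 310492524/45144997 - 138654*I*√1497/45144997 ≈ 6.8777 - 0.11883*I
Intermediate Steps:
w(a) = -8 - 4*a + 2*a² (w(a) = 2*(a + (-4 + a² - 3*a)) = 2*(-4 + a² - 2*a) = -8 - 4*a + 2*a²)
((-10895 + 14141) + 42972)/(√((4032 - 1429) - 16076) + w(59)) = ((-10895 + 14141) + 42972)/(√((4032 - 1429) - 16076) + (-8 - 4*59 + 2*59²)) = (3246 + 42972)/(√(2603 - 16076) + (-8 - 236 + 2*3481)) = 46218/(√(-13473) + (-8 - 236 + 6962)) = 46218/(3*I*√1497 + 6718) = 46218/(6718 + 3*I*√1497)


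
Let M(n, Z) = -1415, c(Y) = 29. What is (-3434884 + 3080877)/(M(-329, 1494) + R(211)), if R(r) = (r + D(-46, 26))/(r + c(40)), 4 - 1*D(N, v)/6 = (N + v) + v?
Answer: 84961680/339401 ≈ 250.33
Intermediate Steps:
D(N, v) = 24 - 12*v - 6*N (D(N, v) = 24 - 6*((N + v) + v) = 24 - 6*(N + 2*v) = 24 + (-12*v - 6*N) = 24 - 12*v - 6*N)
R(r) = (-12 + r)/(29 + r) (R(r) = (r + (24 - 12*26 - 6*(-46)))/(r + 29) = (r + (24 - 312 + 276))/(29 + r) = (r - 12)/(29 + r) = (-12 + r)/(29 + r))
(-3434884 + 3080877)/(M(-329, 1494) + R(211)) = (-3434884 + 3080877)/(-1415 + (-12 + 211)/(29 + 211)) = -354007/(-1415 + 199/240) = -354007/(-339401/240) = -354007*(-240/339401) = 84961680/339401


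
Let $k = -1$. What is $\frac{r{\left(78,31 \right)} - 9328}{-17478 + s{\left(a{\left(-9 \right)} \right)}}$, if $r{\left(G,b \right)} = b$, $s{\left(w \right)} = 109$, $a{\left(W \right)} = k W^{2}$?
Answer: $\frac{9297}{17369} \approx 0.53526$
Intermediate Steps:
$a{\left(W \right)} = - W^{2}$
$\frac{r{\left(78,31 \right)} - 9328}{-17478 + s{\left(a{\left(-9 \right)} \right)}} = \frac{31 - 9328}{-17478 + 109} = - \frac{9297}{-17369} = \left(-9297\right) \left(- \frac{1}{17369}\right) = \frac{9297}{17369}$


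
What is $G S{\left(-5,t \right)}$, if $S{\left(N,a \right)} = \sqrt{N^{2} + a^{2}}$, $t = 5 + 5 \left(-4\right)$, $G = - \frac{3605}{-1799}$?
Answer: $\frac{2575 \sqrt{10}}{257} \approx 31.684$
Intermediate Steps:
$G = \frac{515}{257}$ ($G = \left(-3605\right) \left(- \frac{1}{1799}\right) = \frac{515}{257} \approx 2.0039$)
$t = -15$ ($t = 5 - 20 = -15$)
$G S{\left(-5,t \right)} = \frac{515 \sqrt{\left(-5\right)^{2} + \left(-15\right)^{2}}}{257} = \frac{515 \sqrt{25 + 225}}{257} = \frac{515 \sqrt{250}}{257} = \frac{515 \cdot 5 \sqrt{10}}{257} = \frac{2575 \sqrt{10}}{257}$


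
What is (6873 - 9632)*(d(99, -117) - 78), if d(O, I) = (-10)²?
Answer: -60698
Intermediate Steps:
d(O, I) = 100
(6873 - 9632)*(d(99, -117) - 78) = (6873 - 9632)*(100 - 78) = -2759*22 = -60698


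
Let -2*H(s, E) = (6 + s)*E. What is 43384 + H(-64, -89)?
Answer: 40803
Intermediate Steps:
H(s, E) = -E*(6 + s)/2 (H(s, E) = -(6 + s)*E/2 = -E*(6 + s)/2)
43384 + H(-64, -89) = 43384 - ½*(-89)*(6 - 64) = 43384 - ½*(-89)*(-58) = 43384 - 2581 = 40803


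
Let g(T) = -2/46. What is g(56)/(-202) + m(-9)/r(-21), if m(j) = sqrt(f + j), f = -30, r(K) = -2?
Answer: 1/4646 - I*sqrt(39)/2 ≈ 0.00021524 - 3.1225*I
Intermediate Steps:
g(T) = -1/23 (g(T) = -2*1/46 = -1/23)
m(j) = sqrt(-30 + j)
g(56)/(-202) + m(-9)/r(-21) = -1/23/(-202) + sqrt(-30 - 9)/(-2) = -1/23*(-1/202) + sqrt(-39)*(-1/2) = 1/4646 + (I*sqrt(39))*(-1/2) = 1/4646 - I*sqrt(39)/2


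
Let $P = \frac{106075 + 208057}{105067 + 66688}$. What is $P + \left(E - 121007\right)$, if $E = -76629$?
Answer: $- \frac{33944657048}{171755} \approx -1.9763 \cdot 10^{5}$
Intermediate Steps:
$P = \frac{314132}{171755} \approx 1.829$
$P + \left(E - 121007\right) = \frac{314132}{171755} - 197636 = - \frac{33944657048}{171755}$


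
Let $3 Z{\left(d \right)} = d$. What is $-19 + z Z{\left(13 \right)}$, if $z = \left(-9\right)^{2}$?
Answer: $332$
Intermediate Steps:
$z = 81$
$Z{\left(d \right)} = \frac{d}{3}$
$-19 + z Z{\left(13 \right)} = -19 + 81 \cdot \frac{1}{3} \cdot 13 = -19 + 81 \cdot \frac{13}{3} = -19 + 351 = 332$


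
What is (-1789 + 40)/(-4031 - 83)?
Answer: 159/374 ≈ 0.42513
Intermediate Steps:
(-1789 + 40)/(-4031 - 83) = -1749/(-4114) = -1749*(-1/4114) = 159/374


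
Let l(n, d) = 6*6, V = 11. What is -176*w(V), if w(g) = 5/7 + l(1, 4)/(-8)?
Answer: 4664/7 ≈ 666.29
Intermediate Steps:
l(n, d) = 36
w(g) = -53/14 (w(g) = 5/7 + 36/(-8) = 5*(⅐) + 36*(-⅛) = 5/7 - 9/2 = -53/14)
-176*w(V) = -176*(-53/14) = 4664/7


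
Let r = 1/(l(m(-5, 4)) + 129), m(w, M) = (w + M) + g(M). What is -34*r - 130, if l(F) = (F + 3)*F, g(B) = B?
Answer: -19144/147 ≈ -130.23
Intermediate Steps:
m(w, M) = w + 2*M (m(w, M) = (w + M) + M = (M + w) + M = w + 2*M)
l(F) = F*(3 + F) (l(F) = (3 + F)*F = F*(3 + F))
r = 1/147 (r = 1/((-5 + 2*4)*(3 + (-5 + 2*4)) + 129) = 1/((-5 + 8)*(3 + (-5 + 8)) + 129) = 1/(3*(3 + 3) + 129) = 1/(3*6 + 129) = 1/(18 + 129) = 1/147 ≈ 0.0068027)
-34*r - 130 = -34*1/147 - 130 = -34/147 - 130 = -19144/147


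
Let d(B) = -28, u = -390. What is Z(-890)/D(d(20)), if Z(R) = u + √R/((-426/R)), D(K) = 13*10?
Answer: -3 + 89*I*√890/5538 ≈ -3.0 + 0.47944*I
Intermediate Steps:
D(K) = 130
Z(R) = -390 - R^(3/2)/426 (Z(R) = -390 + √R/((-426/R)) = -390 + (-R/426)*√R = -390 - R^(3/2)/426)
Z(-890)/D(d(20)) = (-390 - (-445)*I*√890/213)/130 = (-390 - (-445)*I*√890/213)*(1/130) = (-390 + 445*I*√890/213)*(1/130) = -3 + 89*I*√890/5538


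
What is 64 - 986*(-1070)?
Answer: 1055084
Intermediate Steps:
64 - 986*(-1070) = 64 + 1055020 = 1055084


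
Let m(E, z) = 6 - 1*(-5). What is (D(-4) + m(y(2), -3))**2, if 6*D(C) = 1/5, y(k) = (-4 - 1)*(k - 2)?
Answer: 109561/900 ≈ 121.73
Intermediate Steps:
y(k) = 10 - 5*k (y(k) = -5*(-2 + k) = 10 - 5*k)
m(E, z) = 11 (m(E, z) = 6 + 5 = 11)
D(C) = 1/30 (D(C) = (1/6)/5 = (1/6)*(1/5) = 1/30)
(D(-4) + m(y(2), -3))**2 = (1/30 + 11)**2 = (331/30)**2 = 109561/900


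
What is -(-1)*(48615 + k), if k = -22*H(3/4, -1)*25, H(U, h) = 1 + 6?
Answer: 44765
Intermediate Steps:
H(U, h) = 7
k = -3850 (k = -22*7*25 = -154*25 = -3850)
-(-1)*(48615 + k) = -(-1)*(48615 - 3850) = -(-1)*44765 = -1*(-44765) = 44765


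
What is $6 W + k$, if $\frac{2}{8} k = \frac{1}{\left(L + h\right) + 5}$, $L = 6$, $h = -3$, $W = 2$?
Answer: $\frac{25}{2} \approx 12.5$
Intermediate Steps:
$k = \frac{1}{2}$ ($k = \frac{4}{\left(6 - 3\right) + 5} = \frac{4}{3 + 5} = \frac{4}{8} = 4 \cdot \frac{1}{8} = \frac{1}{2} \approx 0.5$)
$6 W + k = 6 \cdot 2 + \frac{1}{2} = 12 + \frac{1}{2} = \frac{25}{2}$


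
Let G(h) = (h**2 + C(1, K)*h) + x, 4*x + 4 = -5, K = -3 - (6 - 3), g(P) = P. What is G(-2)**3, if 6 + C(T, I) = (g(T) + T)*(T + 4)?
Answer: -15625/64 ≈ -244.14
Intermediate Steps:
K = -6 (K = -3 - 1*3 = -3 - 3 = -6)
x = -9/4 (x = -1 + (1/4)*(-5) = -1 - 5/4 = -9/4 ≈ -2.2500)
C(T, I) = -6 + 2*T*(4 + T) (C(T, I) = -6 + (T + T)*(T + 4) = -6 + (2*T)*(4 + T) = -6 + 2*T*(4 + T))
G(h) = -9/4 + h**2 + 4*h (G(h) = (h**2 + (-6 + 2*1**2 + 8*1)*h) - 9/4 = (h**2 + (-6 + 2*1 + 8)*h) - 9/4 = (h**2 + (-6 + 2 + 8)*h) - 9/4 = (h**2 + 4*h) - 9/4 = -9/4 + h**2 + 4*h)
G(-2)**3 = (-9/4 + (-2)**2 + 4*(-2))**3 = (-9/4 + 4 - 8)**3 = (-25/4)**3 = -15625/64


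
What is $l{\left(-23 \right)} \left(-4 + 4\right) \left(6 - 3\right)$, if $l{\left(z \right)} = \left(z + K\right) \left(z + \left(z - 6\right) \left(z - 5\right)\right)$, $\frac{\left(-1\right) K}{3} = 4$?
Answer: $0$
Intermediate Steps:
$K = -12$ ($K = \left(-3\right) 4 = -12$)
$l{\left(z \right)} = \left(-12 + z\right) \left(z + \left(-6 + z\right) \left(-5 + z\right)\right)$ ($l{\left(z \right)} = \left(z - 12\right) \left(z + \left(z - 6\right) \left(z - 5\right)\right) = \left(-12 + z\right) \left(z + \left(-6 + z\right) \left(-5 + z\right)\right)$)
$l{\left(-23 \right)} \left(-4 + 4\right) \left(6 - 3\right) = \left(-360 + \left(-23\right)^{3} - 22 \left(-23\right)^{2} + 150 \left(-23\right)\right) \left(-4 + 4\right) \left(6 - 3\right) = \left(-360 - 12167 - 11638 - 3450\right) 0 \cdot 3 = \left(-360 - 12167 - 11638 - 3450\right) 0 = \left(-27615\right) 0 = 0$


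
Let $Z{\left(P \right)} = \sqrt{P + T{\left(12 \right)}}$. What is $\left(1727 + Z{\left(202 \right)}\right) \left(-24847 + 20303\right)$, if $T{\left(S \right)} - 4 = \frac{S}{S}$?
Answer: $-7847488 - 13632 \sqrt{23} \approx -7.9129 \cdot 10^{6}$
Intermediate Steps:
$T{\left(S \right)} = 5$ ($T{\left(S \right)} = 4 + \frac{S}{S} = 4 + 1 = 5$)
$Z{\left(P \right)} = \sqrt{5 + P}$ ($Z{\left(P \right)} = \sqrt{P + 5} = \sqrt{5 + P}$)
$\left(1727 + Z{\left(202 \right)}\right) \left(-24847 + 20303\right) = \left(1727 + \sqrt{5 + 202}\right) \left(-24847 + 20303\right) = \left(1727 + \sqrt{207}\right) \left(-4544\right) = \left(1727 + 3 \sqrt{23}\right) \left(-4544\right) = -7847488 - 13632 \sqrt{23}$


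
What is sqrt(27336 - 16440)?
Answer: 4*sqrt(681) ≈ 104.38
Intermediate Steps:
sqrt(27336 - 16440) = sqrt(10896) = 4*sqrt(681)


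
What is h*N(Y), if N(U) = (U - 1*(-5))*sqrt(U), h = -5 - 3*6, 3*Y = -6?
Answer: -69*I*sqrt(2) ≈ -97.581*I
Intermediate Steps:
Y = -2 (Y = (1/3)*(-6) = -2)
h = -23 (h = -5 - 18 = -23)
N(U) = sqrt(U)*(5 + U) (N(U) = (U + 5)*sqrt(U) = (5 + U)*sqrt(U) = sqrt(U)*(5 + U))
h*N(Y) = -23*sqrt(-2)*(5 - 2) = -23*I*sqrt(2)*3 = -69*I*sqrt(2)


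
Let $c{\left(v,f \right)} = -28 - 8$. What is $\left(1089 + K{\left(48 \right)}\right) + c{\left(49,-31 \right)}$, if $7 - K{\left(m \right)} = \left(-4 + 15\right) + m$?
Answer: $1001$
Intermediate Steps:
$c{\left(v,f \right)} = -36$ ($c{\left(v,f \right)} = -28 - 8 = -36$)
$K{\left(m \right)} = -4 - m$ ($K{\left(m \right)} = 7 - \left(\left(-4 + 15\right) + m\right) = 7 - \left(11 + m\right) = -4 - m$)
$\left(1089 + K{\left(48 \right)}\right) + c{\left(49,-31 \right)} = \left(1089 - 52\right) - 36 = 1037 - 36 = 1001$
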